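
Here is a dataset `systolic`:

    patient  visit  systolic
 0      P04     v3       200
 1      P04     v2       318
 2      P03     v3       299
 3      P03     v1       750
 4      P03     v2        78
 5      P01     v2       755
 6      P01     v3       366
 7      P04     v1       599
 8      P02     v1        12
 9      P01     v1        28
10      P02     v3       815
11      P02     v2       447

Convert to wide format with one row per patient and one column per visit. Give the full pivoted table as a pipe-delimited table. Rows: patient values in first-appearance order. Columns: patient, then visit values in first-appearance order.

Columns: patient plus the 3 distinct visit values (v3, v2, v1).
For example, row P04 column v3 takes systolic=200 from the long row (P04, v3).

| patient | v3 | v2 | v1 |
| P04 | 200 | 318 | 599 |
| P03 | 299 | 78 | 750 |
| P01 | 366 | 755 | 28 |
| P02 | 815 | 447 | 12 |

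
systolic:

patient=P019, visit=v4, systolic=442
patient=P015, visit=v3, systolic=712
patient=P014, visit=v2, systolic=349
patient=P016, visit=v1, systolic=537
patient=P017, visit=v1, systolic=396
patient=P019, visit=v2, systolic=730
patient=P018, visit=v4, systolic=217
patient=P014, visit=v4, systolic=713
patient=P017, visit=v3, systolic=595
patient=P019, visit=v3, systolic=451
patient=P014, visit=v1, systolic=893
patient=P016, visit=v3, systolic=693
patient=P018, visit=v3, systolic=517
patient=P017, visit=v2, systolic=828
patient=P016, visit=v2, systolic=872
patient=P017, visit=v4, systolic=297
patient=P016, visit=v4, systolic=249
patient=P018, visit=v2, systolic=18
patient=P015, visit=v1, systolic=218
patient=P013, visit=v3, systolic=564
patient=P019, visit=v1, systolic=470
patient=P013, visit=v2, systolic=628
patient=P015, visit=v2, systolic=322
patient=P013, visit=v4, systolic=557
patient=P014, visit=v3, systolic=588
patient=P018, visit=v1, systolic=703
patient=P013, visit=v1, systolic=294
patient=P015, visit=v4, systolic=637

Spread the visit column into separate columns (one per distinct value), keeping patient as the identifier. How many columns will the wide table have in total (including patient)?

1 column for patient plus 4 distinct visit values → 5 columns.

5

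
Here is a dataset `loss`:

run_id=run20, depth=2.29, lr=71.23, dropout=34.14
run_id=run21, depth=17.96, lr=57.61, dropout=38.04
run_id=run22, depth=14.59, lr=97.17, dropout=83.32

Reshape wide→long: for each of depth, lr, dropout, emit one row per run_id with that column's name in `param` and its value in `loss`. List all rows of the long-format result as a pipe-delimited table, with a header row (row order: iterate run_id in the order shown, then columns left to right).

Each (run_id, column) pair becomes one row: 3 × 3 = 9 rows.
For example, (run20, depth) → loss=2.29.

| run_id | param | loss |
| run20 | depth | 2.29 |
| run20 | lr | 71.23 |
| run20 | dropout | 34.14 |
| run21 | depth | 17.96 |
| run21 | lr | 57.61 |
| run21 | dropout | 38.04 |
| run22 | depth | 14.59 |
| run22 | lr | 97.17 |
| run22 | dropout | 83.32 |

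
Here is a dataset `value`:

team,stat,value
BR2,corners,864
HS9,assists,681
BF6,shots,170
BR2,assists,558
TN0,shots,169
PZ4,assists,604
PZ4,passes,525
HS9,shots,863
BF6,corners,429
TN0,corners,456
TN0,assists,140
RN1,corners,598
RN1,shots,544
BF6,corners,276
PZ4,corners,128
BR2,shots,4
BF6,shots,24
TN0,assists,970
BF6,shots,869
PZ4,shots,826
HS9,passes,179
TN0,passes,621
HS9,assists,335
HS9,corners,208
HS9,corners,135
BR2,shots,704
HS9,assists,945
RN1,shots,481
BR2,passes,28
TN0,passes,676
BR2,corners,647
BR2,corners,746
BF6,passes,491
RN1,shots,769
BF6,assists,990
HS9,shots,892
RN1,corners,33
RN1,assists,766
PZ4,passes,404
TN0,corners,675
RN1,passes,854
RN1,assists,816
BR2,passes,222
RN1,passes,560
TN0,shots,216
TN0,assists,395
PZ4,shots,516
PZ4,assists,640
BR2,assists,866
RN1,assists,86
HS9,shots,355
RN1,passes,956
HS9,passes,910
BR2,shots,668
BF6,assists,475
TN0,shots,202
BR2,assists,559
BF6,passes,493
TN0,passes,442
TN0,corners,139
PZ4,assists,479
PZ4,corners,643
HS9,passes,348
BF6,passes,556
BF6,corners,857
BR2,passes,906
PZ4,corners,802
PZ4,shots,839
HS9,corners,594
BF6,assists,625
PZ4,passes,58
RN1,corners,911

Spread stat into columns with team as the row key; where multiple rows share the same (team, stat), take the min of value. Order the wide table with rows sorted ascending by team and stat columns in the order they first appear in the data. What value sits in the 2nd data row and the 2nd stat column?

With rows sorted ascending by team, row 2 is team=BR2. stat columns in first-appearance order: corners, assists, shots, passes; column 2 is assists.
Long rows with team=BR2, stat=assists: min(558, 866, 559) = 558.

558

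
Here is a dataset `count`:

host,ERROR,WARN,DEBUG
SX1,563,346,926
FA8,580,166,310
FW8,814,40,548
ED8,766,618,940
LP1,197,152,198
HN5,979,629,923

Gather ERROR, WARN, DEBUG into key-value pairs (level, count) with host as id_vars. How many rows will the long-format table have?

18

6 host values × 3 melted columns = 18 rows.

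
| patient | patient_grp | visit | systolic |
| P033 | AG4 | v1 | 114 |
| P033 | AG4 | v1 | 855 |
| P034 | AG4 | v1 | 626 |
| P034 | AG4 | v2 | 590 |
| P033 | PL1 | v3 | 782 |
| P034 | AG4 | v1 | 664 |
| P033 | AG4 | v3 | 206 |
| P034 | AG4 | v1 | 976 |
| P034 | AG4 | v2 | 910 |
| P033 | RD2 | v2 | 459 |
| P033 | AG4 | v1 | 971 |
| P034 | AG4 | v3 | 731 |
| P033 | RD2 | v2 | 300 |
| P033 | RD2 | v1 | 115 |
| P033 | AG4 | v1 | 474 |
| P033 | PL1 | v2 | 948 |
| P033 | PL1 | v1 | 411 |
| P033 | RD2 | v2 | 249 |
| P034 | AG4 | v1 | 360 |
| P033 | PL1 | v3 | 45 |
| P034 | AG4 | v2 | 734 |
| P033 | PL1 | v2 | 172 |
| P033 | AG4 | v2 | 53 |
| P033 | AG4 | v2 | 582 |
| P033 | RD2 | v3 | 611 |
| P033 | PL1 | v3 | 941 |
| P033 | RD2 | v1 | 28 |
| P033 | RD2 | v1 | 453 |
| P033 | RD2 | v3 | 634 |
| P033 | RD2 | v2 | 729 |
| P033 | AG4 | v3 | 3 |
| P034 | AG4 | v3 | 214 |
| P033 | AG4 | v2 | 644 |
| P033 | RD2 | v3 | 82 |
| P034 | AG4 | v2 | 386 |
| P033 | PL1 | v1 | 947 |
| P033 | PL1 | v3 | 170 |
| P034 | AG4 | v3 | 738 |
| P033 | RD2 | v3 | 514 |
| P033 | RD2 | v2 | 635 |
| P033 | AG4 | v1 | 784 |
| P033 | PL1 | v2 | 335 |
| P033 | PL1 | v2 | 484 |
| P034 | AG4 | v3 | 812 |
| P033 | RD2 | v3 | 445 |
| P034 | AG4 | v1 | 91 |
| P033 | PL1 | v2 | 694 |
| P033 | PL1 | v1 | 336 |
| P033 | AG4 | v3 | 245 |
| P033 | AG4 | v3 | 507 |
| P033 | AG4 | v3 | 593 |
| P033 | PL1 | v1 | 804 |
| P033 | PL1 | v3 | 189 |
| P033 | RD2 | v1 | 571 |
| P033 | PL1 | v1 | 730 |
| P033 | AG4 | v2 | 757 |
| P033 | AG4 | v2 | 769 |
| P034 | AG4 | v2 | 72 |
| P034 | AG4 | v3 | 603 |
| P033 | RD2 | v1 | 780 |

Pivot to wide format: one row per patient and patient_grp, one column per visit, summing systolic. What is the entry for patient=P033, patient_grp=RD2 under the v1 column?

1947

Rows with patient=P033, patient_grp=RD2 and visit=v1: systolic values are 115, 28, 453, 571, 780.
115 + 28 + 453 + 571 + 780 = 1947.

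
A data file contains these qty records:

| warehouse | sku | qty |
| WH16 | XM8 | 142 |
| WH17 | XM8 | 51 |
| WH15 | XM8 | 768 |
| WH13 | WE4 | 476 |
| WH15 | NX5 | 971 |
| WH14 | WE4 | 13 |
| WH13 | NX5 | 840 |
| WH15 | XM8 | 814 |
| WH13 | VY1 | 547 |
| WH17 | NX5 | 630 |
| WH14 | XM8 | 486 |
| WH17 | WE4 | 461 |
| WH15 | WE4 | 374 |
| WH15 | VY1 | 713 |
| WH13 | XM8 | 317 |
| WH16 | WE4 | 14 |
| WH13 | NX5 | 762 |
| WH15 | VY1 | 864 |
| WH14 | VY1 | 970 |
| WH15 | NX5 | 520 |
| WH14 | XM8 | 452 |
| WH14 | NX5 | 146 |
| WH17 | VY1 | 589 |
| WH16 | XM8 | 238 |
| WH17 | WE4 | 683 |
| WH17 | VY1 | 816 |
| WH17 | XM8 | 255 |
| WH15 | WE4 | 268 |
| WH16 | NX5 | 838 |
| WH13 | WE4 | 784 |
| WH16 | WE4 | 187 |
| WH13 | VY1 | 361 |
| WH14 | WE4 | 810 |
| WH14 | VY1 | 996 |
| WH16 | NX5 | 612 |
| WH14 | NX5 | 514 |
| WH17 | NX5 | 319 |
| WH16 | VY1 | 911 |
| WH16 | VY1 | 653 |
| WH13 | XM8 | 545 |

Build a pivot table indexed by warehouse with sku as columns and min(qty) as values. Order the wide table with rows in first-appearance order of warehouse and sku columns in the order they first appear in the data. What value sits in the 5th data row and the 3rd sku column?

146

With rows in first-appearance order of warehouse, row 5 is warehouse=WH14. sku columns in first-appearance order: XM8, WE4, NX5, VY1; column 3 is NX5.
Long rows with warehouse=WH14, sku=NX5: min(146, 514) = 146.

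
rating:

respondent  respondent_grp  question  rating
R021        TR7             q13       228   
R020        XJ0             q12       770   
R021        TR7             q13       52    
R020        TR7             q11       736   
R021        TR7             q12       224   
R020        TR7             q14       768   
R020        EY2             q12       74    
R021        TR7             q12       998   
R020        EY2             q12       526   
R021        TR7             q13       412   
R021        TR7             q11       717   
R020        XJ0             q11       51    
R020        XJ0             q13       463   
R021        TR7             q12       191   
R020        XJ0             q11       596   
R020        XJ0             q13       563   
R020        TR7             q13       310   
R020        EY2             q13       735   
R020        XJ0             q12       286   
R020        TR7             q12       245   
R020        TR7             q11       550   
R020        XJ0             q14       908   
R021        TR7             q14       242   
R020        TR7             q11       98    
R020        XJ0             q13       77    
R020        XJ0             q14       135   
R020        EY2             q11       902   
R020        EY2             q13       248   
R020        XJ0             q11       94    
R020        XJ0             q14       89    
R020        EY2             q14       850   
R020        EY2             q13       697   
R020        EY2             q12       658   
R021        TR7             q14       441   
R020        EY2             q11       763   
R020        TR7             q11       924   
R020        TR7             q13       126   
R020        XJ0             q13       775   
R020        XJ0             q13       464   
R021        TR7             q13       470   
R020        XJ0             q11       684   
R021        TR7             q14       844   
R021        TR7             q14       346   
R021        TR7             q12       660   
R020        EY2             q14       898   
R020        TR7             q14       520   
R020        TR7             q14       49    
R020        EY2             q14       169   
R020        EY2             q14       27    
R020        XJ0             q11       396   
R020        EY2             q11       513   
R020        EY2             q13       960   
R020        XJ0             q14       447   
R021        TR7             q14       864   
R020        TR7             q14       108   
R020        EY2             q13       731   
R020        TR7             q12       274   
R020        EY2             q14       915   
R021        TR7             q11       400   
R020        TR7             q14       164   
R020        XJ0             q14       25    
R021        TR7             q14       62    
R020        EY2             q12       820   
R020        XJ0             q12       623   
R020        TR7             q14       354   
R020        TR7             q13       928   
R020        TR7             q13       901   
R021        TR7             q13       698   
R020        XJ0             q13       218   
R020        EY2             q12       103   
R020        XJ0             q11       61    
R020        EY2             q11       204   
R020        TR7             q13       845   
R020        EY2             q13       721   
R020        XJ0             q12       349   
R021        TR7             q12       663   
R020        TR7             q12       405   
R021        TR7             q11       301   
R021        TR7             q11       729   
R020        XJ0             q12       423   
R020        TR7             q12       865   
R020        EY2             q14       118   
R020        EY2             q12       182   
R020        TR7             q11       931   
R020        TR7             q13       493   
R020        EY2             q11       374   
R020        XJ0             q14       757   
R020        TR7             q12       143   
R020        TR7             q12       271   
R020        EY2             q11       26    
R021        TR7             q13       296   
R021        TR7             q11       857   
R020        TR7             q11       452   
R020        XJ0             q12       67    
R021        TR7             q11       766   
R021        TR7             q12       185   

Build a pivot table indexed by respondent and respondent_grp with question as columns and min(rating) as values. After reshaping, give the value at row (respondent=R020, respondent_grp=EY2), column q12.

Rows with respondent=R020, respondent_grp=EY2 and question=q12: rating values are 74, 526, 658, 820, 103, 182.
min(74, 526, 658, 820, 103, 182) = 74.

74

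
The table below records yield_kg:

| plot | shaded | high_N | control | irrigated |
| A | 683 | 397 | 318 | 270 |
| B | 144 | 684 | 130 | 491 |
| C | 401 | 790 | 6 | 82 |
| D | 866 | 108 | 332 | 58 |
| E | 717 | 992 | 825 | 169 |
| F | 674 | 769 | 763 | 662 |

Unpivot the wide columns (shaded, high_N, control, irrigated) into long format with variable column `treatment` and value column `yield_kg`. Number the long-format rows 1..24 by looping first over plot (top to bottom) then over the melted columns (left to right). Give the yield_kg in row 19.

825

24 rows total (6 × 4). Row 19: index ⌊(19-1)/4⌋ = 4 into plot → E; (19-1) mod 4 = 2 into the melted columns → control.
So row 19 is (E, control, 825); yield_kg = 825.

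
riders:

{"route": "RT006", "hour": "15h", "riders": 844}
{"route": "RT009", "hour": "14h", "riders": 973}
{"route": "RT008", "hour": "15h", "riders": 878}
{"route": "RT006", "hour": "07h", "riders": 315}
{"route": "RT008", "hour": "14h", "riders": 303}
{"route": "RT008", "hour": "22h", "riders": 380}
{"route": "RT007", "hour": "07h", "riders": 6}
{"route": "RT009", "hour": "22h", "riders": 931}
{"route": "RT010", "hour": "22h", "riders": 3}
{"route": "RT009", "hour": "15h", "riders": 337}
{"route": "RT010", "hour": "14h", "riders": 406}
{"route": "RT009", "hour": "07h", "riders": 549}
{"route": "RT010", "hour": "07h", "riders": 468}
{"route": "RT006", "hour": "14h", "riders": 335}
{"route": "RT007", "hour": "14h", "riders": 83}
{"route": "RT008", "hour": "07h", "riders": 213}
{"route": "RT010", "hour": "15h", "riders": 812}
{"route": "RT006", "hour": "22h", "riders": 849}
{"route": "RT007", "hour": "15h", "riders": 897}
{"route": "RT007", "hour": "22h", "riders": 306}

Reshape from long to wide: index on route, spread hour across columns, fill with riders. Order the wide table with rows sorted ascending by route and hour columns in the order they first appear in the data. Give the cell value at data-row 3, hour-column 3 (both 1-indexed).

213

With rows sorted ascending by route, row 3 is route=RT008. hour columns in first-appearance order: 15h, 14h, 07h, 22h; column 3 is 07h.
Long rows with route=RT008, hour=07h: riders = 213.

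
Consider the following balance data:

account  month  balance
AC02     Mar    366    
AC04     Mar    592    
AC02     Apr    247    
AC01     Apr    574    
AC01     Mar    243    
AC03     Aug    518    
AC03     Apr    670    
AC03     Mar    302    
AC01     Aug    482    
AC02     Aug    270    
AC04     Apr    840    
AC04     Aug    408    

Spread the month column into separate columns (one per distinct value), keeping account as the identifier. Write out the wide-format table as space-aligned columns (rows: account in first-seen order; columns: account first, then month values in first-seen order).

account  Mar  Apr  Aug
AC02     366  247  270
AC04     592  840  408
AC01     243  574  482
AC03     302  670  518

Columns: account plus the 3 distinct month values (Mar, Apr, Aug).
For example, row AC02 column Mar takes balance=366 from the long row (AC02, Mar).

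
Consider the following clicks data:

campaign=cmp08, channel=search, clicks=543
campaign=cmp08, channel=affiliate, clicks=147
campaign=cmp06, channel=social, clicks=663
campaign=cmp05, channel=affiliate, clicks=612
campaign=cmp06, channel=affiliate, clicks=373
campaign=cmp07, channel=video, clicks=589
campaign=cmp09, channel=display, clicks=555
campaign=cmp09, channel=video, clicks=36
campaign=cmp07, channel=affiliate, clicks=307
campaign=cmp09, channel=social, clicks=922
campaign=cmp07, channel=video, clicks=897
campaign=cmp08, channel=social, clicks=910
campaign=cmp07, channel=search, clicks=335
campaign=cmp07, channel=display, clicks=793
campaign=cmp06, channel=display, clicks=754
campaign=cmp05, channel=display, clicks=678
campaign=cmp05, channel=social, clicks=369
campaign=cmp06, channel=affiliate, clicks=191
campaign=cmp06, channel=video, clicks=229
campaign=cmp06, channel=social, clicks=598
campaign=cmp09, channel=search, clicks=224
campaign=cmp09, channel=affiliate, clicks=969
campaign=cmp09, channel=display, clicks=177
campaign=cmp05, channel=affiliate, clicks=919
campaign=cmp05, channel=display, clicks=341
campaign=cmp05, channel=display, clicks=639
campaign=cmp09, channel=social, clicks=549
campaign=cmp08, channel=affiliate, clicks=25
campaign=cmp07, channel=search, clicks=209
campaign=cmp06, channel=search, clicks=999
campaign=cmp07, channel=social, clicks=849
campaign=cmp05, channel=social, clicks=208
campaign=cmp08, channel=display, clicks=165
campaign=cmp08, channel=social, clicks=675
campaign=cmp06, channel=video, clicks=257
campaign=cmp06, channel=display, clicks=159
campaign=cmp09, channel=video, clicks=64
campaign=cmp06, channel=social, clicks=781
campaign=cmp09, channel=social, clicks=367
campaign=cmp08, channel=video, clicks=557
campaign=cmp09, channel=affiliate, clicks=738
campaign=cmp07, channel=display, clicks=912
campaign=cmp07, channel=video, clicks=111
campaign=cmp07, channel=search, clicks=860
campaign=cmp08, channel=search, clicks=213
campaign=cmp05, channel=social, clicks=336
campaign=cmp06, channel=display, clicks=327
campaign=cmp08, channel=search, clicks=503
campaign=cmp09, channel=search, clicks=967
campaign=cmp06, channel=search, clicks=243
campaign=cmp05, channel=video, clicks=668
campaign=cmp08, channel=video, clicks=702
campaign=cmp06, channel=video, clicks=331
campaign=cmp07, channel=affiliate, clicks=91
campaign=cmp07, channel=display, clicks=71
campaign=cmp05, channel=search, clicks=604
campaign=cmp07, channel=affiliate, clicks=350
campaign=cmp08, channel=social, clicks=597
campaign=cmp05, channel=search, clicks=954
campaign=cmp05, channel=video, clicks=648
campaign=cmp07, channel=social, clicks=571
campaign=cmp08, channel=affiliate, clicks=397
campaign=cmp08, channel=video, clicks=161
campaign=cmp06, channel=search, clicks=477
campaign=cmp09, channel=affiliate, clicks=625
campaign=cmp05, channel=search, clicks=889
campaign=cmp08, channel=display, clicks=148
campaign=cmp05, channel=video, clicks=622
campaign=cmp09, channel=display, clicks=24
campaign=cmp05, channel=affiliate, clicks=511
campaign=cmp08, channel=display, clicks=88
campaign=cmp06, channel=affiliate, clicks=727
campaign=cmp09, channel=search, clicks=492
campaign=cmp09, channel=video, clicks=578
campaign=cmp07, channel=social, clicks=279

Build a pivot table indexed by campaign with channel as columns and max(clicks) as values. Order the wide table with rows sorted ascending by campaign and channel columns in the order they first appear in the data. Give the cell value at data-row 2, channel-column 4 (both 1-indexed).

With rows sorted ascending by campaign, row 2 is campaign=cmp06. channel columns in first-appearance order: search, affiliate, social, video, display; column 4 is video.
Long rows with campaign=cmp06, channel=video: max(229, 257, 331) = 331.

331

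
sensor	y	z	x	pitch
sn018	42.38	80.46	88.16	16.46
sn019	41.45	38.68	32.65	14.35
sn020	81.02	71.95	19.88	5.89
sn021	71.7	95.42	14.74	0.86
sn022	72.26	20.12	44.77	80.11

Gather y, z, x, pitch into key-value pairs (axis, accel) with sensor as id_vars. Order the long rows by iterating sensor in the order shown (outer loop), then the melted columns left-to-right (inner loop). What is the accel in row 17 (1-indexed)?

20 rows total (5 × 4). Row 17: index ⌊(17-1)/4⌋ = 4 into sensor → sn022; (17-1) mod 4 = 0 into the melted columns → y.
So row 17 is (sn022, y, 72.26); accel = 72.26.

72.26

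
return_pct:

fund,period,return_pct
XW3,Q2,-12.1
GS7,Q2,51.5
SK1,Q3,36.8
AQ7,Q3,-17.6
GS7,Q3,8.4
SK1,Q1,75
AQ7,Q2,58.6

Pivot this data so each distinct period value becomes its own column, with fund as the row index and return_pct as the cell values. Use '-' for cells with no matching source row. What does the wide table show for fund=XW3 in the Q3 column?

No long-format row has fund=XW3 and period=Q3, so the cell is -.

-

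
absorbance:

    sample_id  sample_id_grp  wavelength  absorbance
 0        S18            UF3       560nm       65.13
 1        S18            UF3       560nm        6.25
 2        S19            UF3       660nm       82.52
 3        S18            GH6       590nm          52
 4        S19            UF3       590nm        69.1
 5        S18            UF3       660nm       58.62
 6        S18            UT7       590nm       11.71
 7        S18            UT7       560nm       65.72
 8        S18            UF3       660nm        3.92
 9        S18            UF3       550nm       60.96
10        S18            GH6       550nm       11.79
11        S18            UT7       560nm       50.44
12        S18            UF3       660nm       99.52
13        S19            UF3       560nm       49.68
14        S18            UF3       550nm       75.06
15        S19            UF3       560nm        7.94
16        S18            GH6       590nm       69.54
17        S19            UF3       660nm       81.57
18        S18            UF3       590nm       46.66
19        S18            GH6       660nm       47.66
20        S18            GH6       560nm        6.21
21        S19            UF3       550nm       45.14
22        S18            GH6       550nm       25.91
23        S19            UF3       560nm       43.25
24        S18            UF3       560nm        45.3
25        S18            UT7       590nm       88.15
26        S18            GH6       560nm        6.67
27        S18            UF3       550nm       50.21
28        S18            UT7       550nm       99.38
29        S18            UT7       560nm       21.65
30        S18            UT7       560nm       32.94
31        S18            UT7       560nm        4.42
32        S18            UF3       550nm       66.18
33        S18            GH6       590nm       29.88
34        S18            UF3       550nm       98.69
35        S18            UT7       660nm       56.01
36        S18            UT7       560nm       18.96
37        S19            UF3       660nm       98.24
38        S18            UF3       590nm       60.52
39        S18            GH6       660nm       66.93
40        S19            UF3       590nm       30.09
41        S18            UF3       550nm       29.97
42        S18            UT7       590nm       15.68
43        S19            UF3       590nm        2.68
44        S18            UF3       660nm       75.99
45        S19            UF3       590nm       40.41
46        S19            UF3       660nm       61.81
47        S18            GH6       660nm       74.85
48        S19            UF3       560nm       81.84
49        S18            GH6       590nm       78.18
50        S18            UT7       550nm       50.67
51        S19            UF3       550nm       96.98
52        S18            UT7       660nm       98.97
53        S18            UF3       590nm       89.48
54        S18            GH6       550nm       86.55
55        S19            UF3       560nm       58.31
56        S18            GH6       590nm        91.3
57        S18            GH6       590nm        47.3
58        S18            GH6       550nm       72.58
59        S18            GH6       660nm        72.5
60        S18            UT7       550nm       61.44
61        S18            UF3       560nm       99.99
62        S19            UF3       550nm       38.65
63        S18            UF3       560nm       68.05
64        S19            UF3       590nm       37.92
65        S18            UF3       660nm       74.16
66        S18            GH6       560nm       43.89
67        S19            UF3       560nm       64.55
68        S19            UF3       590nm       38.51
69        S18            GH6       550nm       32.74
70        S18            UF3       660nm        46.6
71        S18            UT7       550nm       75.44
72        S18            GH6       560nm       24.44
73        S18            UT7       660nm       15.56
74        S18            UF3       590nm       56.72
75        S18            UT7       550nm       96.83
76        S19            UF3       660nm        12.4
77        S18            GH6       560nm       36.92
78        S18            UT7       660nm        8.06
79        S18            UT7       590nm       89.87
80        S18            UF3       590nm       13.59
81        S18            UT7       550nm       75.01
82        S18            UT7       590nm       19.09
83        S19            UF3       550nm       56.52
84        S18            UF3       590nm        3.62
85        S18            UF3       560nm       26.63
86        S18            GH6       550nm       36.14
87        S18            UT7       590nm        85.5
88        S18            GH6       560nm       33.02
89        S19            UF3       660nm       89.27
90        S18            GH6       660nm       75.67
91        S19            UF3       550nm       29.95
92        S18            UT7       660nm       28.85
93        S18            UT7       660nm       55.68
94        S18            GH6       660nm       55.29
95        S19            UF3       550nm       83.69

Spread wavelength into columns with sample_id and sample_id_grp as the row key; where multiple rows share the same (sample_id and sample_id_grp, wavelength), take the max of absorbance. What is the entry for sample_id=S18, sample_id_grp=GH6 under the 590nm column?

Rows with sample_id=S18, sample_id_grp=GH6 and wavelength=590nm: absorbance values are 52, 69.54, 29.88, 78.18, 91.3, 47.3.
max(52, 69.54, 29.88, 78.18, 91.3, 47.3) = 91.3.

91.3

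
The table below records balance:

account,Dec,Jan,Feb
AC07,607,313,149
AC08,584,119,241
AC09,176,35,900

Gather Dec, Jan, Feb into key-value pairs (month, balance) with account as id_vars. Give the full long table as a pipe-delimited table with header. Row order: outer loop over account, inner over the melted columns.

Each (account, column) pair becomes one row: 3 × 3 = 9 rows.
For example, (AC07, Dec) → balance=607.

| account | month | balance |
| AC07 | Dec | 607 |
| AC07 | Jan | 313 |
| AC07 | Feb | 149 |
| AC08 | Dec | 584 |
| AC08 | Jan | 119 |
| AC08 | Feb | 241 |
| AC09 | Dec | 176 |
| AC09 | Jan | 35 |
| AC09 | Feb | 900 |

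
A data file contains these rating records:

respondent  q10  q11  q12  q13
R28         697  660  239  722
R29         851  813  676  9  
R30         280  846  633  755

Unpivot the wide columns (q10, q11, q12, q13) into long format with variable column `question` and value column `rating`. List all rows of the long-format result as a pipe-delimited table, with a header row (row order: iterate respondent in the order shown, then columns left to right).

Each (respondent, column) pair becomes one row: 3 × 4 = 12 rows.
For example, (R28, q10) → rating=697.

| respondent | question | rating |
| R28 | q10 | 697 |
| R28 | q11 | 660 |
| R28 | q12 | 239 |
| R28 | q13 | 722 |
| R29 | q10 | 851 |
| R29 | q11 | 813 |
| R29 | q12 | 676 |
| R29 | q13 | 9 |
| R30 | q10 | 280 |
| R30 | q11 | 846 |
| R30 | q12 | 633 |
| R30 | q13 | 755 |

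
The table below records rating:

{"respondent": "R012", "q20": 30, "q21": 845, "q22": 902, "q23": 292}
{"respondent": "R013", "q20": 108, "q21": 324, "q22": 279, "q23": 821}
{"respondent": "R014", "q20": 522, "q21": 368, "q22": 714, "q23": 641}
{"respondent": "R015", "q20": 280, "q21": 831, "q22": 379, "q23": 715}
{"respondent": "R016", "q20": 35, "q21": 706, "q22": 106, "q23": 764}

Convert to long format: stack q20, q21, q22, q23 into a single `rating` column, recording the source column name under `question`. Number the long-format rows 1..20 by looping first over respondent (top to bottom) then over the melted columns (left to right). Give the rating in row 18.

20 rows total (5 × 4). Row 18: index ⌊(18-1)/4⌋ = 4 into respondent → R016; (18-1) mod 4 = 1 into the melted columns → q21.
So row 18 is (R016, q21, 706); rating = 706.

706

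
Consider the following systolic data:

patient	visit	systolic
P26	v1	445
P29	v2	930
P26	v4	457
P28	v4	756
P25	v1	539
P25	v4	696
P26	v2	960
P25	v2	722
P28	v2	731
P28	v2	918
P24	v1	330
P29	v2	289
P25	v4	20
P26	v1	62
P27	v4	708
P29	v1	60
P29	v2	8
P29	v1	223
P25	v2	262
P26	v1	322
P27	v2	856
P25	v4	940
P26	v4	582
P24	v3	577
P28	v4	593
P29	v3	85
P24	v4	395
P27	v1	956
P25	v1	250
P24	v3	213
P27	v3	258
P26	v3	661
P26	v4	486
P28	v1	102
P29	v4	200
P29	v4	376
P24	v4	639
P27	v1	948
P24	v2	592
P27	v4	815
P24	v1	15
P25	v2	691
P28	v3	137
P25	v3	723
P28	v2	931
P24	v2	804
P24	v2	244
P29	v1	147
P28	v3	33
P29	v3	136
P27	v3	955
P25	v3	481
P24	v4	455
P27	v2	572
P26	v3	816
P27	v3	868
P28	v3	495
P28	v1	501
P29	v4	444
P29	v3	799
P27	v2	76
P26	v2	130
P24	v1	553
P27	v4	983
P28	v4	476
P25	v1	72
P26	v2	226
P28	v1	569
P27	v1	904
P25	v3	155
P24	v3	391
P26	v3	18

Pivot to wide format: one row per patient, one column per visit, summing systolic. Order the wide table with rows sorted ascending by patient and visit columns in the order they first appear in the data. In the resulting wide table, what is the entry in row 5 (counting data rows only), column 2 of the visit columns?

With rows sorted ascending by patient, row 5 is patient=P28. visit columns in first-appearance order: v1, v2, v4, v3; column 2 is v2.
Long rows with patient=P28, visit=v2: 731 + 918 + 931 = 2580.

2580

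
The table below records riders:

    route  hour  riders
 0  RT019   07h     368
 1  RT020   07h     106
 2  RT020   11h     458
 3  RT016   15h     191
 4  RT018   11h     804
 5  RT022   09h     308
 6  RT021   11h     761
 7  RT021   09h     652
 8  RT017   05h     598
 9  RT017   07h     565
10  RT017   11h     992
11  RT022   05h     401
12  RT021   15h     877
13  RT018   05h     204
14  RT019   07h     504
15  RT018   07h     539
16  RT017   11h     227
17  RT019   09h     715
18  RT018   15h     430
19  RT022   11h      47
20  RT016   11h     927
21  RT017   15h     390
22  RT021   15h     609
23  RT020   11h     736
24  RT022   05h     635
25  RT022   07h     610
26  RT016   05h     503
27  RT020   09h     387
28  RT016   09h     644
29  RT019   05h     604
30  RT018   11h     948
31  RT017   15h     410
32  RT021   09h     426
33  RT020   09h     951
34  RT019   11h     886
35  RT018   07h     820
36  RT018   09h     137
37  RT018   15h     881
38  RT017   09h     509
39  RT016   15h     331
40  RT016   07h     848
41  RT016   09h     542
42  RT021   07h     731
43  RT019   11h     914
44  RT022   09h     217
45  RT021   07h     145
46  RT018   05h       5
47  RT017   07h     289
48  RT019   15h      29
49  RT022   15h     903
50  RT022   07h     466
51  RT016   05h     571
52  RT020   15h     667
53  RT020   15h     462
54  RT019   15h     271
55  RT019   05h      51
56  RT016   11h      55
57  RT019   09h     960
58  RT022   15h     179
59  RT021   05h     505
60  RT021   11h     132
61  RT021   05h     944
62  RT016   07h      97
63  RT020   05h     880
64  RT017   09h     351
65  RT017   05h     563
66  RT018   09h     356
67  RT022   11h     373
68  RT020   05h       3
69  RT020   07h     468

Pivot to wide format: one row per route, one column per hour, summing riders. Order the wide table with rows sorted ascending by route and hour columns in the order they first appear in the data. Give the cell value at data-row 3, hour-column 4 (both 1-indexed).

With rows sorted ascending by route, row 3 is route=RT018. hour columns in first-appearance order: 07h, 11h, 15h, 09h, 05h; column 4 is 09h.
Long rows with route=RT018, hour=09h: 137 + 356 = 493.

493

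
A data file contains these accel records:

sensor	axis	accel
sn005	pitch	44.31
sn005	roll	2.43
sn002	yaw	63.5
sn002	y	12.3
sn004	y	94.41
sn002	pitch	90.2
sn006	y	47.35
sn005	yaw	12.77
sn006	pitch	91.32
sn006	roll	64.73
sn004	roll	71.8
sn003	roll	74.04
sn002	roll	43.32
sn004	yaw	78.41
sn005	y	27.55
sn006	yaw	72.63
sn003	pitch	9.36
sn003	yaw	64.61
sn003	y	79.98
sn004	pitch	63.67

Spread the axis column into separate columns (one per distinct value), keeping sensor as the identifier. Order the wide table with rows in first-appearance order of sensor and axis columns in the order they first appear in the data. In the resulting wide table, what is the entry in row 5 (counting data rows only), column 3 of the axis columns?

With rows in first-appearance order of sensor, row 5 is sensor=sn003. axis columns in first-appearance order: pitch, roll, yaw, y; column 3 is yaw.
Long rows with sensor=sn003, axis=yaw: accel = 64.61.

64.61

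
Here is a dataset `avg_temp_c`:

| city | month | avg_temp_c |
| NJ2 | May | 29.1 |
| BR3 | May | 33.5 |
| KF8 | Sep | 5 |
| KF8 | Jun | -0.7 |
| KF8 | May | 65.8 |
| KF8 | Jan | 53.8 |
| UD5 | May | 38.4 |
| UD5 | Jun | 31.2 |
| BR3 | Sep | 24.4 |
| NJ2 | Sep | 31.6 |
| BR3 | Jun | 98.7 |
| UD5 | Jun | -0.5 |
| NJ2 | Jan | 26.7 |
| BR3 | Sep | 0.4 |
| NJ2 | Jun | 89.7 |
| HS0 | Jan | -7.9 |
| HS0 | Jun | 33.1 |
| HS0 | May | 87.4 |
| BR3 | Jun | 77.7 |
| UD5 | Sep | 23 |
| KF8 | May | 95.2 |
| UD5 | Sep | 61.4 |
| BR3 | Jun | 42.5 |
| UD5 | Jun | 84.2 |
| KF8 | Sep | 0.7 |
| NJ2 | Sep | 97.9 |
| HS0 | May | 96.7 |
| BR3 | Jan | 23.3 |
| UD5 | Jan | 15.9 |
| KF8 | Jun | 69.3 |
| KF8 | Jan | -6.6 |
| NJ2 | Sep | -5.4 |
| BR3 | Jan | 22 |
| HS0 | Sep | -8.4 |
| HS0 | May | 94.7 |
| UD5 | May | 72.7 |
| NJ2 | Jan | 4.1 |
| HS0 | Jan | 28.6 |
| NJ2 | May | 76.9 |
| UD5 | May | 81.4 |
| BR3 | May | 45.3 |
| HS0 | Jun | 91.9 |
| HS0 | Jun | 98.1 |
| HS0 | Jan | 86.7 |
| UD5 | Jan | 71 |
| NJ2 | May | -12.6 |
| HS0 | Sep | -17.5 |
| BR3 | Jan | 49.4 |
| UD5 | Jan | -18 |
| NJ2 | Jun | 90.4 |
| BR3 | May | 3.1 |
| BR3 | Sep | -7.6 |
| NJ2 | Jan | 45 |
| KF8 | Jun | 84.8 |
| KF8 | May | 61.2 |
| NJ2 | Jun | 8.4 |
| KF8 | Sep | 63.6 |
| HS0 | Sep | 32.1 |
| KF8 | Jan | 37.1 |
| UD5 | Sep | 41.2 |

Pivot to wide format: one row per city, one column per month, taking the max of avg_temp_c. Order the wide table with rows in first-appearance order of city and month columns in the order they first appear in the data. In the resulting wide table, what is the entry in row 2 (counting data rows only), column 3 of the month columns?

With rows in first-appearance order of city, row 2 is city=BR3. month columns in first-appearance order: May, Sep, Jun, Jan; column 3 is Jun.
Long rows with city=BR3, month=Jun: max(98.7, 77.7, 42.5) = 98.7.

98.7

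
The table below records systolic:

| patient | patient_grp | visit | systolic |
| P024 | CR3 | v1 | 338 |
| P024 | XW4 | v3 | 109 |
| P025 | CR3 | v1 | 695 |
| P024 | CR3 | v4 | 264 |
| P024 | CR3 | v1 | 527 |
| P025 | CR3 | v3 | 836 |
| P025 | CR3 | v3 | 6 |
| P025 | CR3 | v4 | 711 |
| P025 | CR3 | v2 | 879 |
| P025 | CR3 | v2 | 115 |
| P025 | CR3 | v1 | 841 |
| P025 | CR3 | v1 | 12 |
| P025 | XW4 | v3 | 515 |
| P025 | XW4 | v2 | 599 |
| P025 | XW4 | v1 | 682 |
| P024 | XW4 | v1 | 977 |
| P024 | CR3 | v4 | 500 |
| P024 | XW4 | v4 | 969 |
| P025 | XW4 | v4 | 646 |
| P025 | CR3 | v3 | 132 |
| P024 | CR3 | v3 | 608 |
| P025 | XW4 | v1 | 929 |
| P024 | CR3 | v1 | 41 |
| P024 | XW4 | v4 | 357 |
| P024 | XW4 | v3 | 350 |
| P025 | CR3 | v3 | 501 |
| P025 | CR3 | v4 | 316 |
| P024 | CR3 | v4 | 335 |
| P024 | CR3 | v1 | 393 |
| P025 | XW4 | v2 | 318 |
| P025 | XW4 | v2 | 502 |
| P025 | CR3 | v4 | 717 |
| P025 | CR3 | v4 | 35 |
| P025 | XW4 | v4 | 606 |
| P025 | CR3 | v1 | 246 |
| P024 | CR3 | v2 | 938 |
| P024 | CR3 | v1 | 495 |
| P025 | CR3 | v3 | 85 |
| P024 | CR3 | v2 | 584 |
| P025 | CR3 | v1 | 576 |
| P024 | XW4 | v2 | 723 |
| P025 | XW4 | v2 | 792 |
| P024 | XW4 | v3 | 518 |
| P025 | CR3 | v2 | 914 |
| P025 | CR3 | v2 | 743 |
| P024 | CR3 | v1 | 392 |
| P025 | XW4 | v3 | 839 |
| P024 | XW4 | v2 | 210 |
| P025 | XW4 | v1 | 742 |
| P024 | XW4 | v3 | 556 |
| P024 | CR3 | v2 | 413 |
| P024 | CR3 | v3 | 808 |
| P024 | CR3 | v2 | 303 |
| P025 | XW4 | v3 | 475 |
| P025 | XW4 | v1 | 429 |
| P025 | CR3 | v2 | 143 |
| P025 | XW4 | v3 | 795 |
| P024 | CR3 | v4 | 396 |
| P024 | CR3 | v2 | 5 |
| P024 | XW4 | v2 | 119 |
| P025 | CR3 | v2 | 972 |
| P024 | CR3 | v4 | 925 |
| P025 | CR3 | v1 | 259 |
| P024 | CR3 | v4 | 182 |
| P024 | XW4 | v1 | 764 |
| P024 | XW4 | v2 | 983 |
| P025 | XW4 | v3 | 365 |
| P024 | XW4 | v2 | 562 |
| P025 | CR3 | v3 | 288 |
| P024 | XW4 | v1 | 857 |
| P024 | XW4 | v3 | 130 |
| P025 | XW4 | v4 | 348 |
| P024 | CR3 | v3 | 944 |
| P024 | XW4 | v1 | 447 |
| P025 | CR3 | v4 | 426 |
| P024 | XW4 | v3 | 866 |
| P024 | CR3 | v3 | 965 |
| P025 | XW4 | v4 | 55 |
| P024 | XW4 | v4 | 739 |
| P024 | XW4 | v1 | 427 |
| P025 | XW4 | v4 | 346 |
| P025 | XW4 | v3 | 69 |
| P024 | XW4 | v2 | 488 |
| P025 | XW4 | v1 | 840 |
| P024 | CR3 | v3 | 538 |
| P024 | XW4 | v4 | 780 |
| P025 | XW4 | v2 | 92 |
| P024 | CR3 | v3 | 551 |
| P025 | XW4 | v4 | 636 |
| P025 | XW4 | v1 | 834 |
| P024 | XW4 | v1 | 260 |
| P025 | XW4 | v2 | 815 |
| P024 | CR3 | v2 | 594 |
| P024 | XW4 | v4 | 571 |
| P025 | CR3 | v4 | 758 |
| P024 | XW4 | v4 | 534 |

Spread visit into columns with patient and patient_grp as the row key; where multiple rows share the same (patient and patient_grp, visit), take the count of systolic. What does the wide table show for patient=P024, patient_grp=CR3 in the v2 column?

6

Rows with patient=P024, patient_grp=CR3 and visit=v2: systolic values are 938, 584, 413, 303, 5, 594.
6 rows match — count = 6.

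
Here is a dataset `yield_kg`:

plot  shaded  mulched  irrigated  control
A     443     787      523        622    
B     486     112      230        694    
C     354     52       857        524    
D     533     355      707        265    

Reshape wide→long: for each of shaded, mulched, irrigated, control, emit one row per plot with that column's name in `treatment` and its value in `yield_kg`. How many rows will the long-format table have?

16

4 plot values × 4 melted columns = 16 rows.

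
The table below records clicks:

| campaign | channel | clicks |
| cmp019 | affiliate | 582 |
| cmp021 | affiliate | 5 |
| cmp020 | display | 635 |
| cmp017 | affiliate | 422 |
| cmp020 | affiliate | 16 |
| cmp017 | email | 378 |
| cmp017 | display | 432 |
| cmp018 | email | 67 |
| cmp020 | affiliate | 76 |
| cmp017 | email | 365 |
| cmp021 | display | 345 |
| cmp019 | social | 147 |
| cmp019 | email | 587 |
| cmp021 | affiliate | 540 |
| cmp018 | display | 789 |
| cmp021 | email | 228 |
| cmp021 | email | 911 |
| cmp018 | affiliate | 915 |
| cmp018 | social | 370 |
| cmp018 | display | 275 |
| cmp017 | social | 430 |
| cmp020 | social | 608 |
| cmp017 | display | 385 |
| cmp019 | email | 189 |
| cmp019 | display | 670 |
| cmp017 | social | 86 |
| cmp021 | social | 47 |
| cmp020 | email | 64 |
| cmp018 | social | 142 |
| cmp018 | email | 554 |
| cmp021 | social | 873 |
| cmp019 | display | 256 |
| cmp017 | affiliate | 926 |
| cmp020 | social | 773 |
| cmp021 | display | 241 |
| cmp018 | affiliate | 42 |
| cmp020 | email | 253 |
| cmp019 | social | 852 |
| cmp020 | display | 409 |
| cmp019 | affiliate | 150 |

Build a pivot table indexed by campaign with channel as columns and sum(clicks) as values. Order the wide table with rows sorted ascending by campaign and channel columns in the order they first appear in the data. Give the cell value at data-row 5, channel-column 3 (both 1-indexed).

1139

With rows sorted ascending by campaign, row 5 is campaign=cmp021. channel columns in first-appearance order: affiliate, display, email, social; column 3 is email.
Long rows with campaign=cmp021, channel=email: 228 + 911 = 1139.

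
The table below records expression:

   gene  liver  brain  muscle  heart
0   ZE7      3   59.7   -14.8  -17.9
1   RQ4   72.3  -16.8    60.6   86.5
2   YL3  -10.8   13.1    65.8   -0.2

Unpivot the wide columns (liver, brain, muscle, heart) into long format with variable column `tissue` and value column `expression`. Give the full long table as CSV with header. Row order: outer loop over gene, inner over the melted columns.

gene,tissue,expression
ZE7,liver,3
ZE7,brain,59.7
ZE7,muscle,-14.8
ZE7,heart,-17.9
RQ4,liver,72.3
RQ4,brain,-16.8
RQ4,muscle,60.6
RQ4,heart,86.5
YL3,liver,-10.8
YL3,brain,13.1
YL3,muscle,65.8
YL3,heart,-0.2

Each (gene, column) pair becomes one row: 3 × 4 = 12 rows.
For example, (ZE7, liver) → expression=3.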